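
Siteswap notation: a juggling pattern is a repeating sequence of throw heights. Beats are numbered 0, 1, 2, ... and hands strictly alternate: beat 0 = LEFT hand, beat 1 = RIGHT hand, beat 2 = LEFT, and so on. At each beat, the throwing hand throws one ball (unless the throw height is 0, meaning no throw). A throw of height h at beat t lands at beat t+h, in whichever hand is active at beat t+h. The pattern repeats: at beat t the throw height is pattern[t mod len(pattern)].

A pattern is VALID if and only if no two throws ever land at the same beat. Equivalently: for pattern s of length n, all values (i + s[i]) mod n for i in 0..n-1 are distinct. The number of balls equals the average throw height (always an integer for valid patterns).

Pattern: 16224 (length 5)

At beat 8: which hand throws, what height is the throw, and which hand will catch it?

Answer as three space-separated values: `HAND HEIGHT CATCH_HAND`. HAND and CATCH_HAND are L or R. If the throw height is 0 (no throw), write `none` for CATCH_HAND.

Answer: L 2 L

Derivation:
Beat 8: 8 mod 2 = 0, so hand = L
Throw height = pattern[8 mod 5] = pattern[3] = 2
Lands at beat 8+2=10, 10 mod 2 = 0, so catch hand = L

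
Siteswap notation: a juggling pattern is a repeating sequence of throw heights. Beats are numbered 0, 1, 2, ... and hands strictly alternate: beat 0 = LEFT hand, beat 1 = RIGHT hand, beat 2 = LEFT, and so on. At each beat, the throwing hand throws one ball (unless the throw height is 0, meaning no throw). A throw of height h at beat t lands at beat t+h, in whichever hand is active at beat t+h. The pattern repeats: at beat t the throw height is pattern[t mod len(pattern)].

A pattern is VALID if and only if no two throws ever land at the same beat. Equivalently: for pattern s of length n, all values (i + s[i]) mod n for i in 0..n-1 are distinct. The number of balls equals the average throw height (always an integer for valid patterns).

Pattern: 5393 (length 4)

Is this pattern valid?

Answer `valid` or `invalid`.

i=0: (i + s[i]) mod n = (0 + 5) mod 4 = 1
i=1: (i + s[i]) mod n = (1 + 3) mod 4 = 0
i=2: (i + s[i]) mod n = (2 + 9) mod 4 = 3
i=3: (i + s[i]) mod n = (3 + 3) mod 4 = 2
Residues: [1, 0, 3, 2], distinct: True

Answer: valid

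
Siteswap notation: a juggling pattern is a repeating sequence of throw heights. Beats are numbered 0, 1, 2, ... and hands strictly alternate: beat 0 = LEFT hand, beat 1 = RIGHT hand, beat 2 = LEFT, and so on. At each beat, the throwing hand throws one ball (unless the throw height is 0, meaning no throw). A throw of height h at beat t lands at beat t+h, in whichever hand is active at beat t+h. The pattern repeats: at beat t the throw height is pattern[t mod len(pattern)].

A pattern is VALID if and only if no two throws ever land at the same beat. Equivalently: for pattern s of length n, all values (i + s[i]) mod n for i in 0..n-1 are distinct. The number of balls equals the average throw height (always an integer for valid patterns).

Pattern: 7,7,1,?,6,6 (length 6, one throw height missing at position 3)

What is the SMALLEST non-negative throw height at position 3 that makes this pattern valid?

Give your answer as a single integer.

Answer: 3

Derivation:
i=0: (0 + 7) mod 6 = 1
i=1: (1 + 7) mod 6 = 2
i=2: (2 + 1) mod 6 = 3
i=3: s[i]=? (unknown)
i=4: (4 + 6) mod 6 = 4
i=5: (5 + 6) mod 6 = 5
Known residues: [1, 2, 3, 4, 5]; need a permutation of 0..5, so missing residue r = 0
Need (3 + s) mod 6 = 0; smallest s = (0 - 3) mod 6 = 3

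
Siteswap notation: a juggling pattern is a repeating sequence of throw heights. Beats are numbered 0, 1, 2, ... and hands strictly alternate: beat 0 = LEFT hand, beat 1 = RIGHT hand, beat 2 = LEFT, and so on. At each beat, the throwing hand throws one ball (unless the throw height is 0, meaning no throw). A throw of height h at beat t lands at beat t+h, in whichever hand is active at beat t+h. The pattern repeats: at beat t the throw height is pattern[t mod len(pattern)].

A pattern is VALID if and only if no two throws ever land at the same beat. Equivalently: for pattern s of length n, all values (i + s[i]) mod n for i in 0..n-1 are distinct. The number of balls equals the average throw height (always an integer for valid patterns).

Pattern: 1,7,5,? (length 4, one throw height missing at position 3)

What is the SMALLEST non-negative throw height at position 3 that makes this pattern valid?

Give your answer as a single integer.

i=0: (0 + 1) mod 4 = 1
i=1: (1 + 7) mod 4 = 0
i=2: (2 + 5) mod 4 = 3
i=3: s[i]=? (unknown)
Known residues: [0, 1, 3]; need a permutation of 0..3, so missing residue r = 2
Need (3 + s) mod 4 = 2; smallest s = (2 - 3) mod 4 = 3

Answer: 3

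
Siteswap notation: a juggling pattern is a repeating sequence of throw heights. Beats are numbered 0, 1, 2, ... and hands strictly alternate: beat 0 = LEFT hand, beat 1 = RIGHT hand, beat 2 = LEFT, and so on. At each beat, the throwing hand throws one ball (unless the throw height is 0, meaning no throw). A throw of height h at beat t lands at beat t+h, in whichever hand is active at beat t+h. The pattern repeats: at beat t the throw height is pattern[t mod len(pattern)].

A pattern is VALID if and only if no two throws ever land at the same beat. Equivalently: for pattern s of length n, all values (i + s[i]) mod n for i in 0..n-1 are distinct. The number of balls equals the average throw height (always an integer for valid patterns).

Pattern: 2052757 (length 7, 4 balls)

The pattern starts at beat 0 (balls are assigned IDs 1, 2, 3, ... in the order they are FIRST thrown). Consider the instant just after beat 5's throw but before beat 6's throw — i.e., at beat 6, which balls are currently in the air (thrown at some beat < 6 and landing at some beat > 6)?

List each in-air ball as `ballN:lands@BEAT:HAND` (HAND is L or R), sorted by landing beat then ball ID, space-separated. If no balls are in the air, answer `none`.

Beat 0 (L): throw ball1 h=2 -> lands@2:L; in-air after throw: [b1@2:L]
Beat 2 (L): throw ball1 h=5 -> lands@7:R; in-air after throw: [b1@7:R]
Beat 3 (R): throw ball2 h=2 -> lands@5:R; in-air after throw: [b2@5:R b1@7:R]
Beat 4 (L): throw ball3 h=7 -> lands@11:R; in-air after throw: [b2@5:R b1@7:R b3@11:R]
Beat 5 (R): throw ball2 h=5 -> lands@10:L; in-air after throw: [b1@7:R b2@10:L b3@11:R]
Beat 6 (L): throw ball4 h=7 -> lands@13:R; in-air after throw: [b1@7:R b2@10:L b3@11:R b4@13:R]

Answer: ball1:lands@7:R ball2:lands@10:L ball3:lands@11:R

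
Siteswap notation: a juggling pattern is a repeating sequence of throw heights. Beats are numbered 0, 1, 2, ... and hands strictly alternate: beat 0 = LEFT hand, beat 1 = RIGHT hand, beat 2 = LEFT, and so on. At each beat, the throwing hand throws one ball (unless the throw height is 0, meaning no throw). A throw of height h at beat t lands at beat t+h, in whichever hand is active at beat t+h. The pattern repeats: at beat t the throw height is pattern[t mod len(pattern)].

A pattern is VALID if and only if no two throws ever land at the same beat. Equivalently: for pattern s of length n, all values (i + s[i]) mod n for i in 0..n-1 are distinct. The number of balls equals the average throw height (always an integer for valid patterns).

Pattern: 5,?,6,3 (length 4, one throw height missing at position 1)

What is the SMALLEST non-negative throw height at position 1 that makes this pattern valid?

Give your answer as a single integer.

Answer: 2

Derivation:
i=0: (0 + 5) mod 4 = 1
i=1: s[i]=? (unknown)
i=2: (2 + 6) mod 4 = 0
i=3: (3 + 3) mod 4 = 2
Known residues: [0, 1, 2]; need a permutation of 0..3, so missing residue r = 3
Need (1 + s) mod 4 = 3; smallest s = (3 - 1) mod 4 = 2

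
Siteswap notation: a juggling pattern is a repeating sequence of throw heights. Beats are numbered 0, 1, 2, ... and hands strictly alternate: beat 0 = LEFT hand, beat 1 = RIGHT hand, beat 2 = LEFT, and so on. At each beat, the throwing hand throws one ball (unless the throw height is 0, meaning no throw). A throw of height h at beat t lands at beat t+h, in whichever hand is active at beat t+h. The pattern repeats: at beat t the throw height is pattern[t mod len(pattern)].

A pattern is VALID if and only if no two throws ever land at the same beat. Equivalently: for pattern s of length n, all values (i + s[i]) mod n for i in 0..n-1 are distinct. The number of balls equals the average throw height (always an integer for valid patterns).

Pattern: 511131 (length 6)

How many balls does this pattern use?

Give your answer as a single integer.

Pattern = [5, 1, 1, 1, 3, 1], length n = 6
  position 0: throw height = 5, running sum = 5
  position 1: throw height = 1, running sum = 6
  position 2: throw height = 1, running sum = 7
  position 3: throw height = 1, running sum = 8
  position 4: throw height = 3, running sum = 11
  position 5: throw height = 1, running sum = 12
Total sum = 12; balls = sum / n = 12 / 6 = 2

Answer: 2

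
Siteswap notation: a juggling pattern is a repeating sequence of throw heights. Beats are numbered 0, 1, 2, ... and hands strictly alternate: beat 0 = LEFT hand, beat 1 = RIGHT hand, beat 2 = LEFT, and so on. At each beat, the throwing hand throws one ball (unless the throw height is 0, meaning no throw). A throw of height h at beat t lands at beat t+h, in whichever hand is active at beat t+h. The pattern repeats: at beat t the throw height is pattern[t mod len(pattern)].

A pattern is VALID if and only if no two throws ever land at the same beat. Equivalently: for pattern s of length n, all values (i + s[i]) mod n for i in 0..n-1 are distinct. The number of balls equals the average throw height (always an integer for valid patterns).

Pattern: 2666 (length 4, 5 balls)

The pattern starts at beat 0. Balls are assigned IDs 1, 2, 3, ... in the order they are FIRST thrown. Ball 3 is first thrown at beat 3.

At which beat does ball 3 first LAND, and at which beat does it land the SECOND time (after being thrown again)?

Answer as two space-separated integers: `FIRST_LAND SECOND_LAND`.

Answer: 9 15

Derivation:
Beat 0 (L): throw ball1 h=2 -> lands@2:L; in-air after throw: [b1@2:L]
Beat 1 (R): throw ball2 h=6 -> lands@7:R; in-air after throw: [b1@2:L b2@7:R]
Beat 2 (L): throw ball1 h=6 -> lands@8:L; in-air after throw: [b2@7:R b1@8:L]
Beat 3 (R): throw ball3 h=6 -> lands@9:R; in-air after throw: [b2@7:R b1@8:L b3@9:R]
Beat 4 (L): throw ball4 h=2 -> lands@6:L; in-air after throw: [b4@6:L b2@7:R b1@8:L b3@9:R]
Beat 5 (R): throw ball5 h=6 -> lands@11:R; in-air after throw: [b4@6:L b2@7:R b1@8:L b3@9:R b5@11:R]
Beat 6 (L): throw ball4 h=6 -> lands@12:L; in-air after throw: [b2@7:R b1@8:L b3@9:R b5@11:R b4@12:L]
Beat 7 (R): throw ball2 h=6 -> lands@13:R; in-air after throw: [b1@8:L b3@9:R b5@11:R b4@12:L b2@13:R]
Beat 8 (L): throw ball1 h=2 -> lands@10:L; in-air after throw: [b3@9:R b1@10:L b5@11:R b4@12:L b2@13:R]
Beat 9 (R): throw ball3 h=6 -> lands@15:R; in-air after throw: [b1@10:L b5@11:R b4@12:L b2@13:R b3@15:R]
Beat 10 (L): throw ball1 h=6 -> lands@16:L; in-air after throw: [b5@11:R b4@12:L b2@13:R b3@15:R b1@16:L]
Beat 11 (R): throw ball5 h=6 -> lands@17:R; in-air after throw: [b4@12:L b2@13:R b3@15:R b1@16:L b5@17:R]
Beat 12 (L): throw ball4 h=2 -> lands@14:L; in-air after throw: [b2@13:R b4@14:L b3@15:R b1@16:L b5@17:R]
Beat 13 (R): throw ball2 h=6 -> lands@19:R; in-air after throw: [b4@14:L b3@15:R b1@16:L b5@17:R b2@19:R]
Beat 14 (L): throw ball4 h=6 -> lands@20:L; in-air after throw: [b3@15:R b1@16:L b5@17:R b2@19:R b4@20:L]
Beat 15 (R): throw ball3 h=6 -> lands@21:R; in-air after throw: [b1@16:L b5@17:R b2@19:R b4@20:L b3@21:R]
Ball 3: thrown@3 h=6 -> first land @9; rethrown@9 h=6 -> second land @15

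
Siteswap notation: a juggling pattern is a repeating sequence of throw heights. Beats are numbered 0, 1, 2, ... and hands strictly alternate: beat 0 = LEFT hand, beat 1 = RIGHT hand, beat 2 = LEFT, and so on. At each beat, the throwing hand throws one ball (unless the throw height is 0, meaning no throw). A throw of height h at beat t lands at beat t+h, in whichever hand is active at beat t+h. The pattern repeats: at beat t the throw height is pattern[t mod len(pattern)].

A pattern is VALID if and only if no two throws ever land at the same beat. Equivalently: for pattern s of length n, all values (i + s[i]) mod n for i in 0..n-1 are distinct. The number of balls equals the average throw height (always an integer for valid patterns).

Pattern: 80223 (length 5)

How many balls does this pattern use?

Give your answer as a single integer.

Pattern = [8, 0, 2, 2, 3], length n = 5
  position 0: throw height = 8, running sum = 8
  position 1: throw height = 0, running sum = 8
  position 2: throw height = 2, running sum = 10
  position 3: throw height = 2, running sum = 12
  position 4: throw height = 3, running sum = 15
Total sum = 15; balls = sum / n = 15 / 5 = 3

Answer: 3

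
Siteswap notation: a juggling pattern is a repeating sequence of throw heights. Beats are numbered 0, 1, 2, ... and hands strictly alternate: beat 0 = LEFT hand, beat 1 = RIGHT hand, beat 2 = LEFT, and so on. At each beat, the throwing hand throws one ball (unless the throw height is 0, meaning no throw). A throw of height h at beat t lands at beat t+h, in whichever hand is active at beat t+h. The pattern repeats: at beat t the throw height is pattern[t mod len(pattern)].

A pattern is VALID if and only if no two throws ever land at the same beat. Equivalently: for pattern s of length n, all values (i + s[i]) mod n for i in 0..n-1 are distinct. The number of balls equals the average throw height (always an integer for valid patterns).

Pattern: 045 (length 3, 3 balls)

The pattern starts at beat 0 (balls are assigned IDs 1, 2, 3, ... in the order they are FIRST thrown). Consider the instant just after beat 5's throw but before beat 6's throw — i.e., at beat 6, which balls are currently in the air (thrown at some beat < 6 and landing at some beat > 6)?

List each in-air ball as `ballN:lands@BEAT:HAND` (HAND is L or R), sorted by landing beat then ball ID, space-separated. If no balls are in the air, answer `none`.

Answer: ball2:lands@7:R ball3:lands@8:L ball1:lands@10:L

Derivation:
Beat 1 (R): throw ball1 h=4 -> lands@5:R; in-air after throw: [b1@5:R]
Beat 2 (L): throw ball2 h=5 -> lands@7:R; in-air after throw: [b1@5:R b2@7:R]
Beat 4 (L): throw ball3 h=4 -> lands@8:L; in-air after throw: [b1@5:R b2@7:R b3@8:L]
Beat 5 (R): throw ball1 h=5 -> lands@10:L; in-air after throw: [b2@7:R b3@8:L b1@10:L]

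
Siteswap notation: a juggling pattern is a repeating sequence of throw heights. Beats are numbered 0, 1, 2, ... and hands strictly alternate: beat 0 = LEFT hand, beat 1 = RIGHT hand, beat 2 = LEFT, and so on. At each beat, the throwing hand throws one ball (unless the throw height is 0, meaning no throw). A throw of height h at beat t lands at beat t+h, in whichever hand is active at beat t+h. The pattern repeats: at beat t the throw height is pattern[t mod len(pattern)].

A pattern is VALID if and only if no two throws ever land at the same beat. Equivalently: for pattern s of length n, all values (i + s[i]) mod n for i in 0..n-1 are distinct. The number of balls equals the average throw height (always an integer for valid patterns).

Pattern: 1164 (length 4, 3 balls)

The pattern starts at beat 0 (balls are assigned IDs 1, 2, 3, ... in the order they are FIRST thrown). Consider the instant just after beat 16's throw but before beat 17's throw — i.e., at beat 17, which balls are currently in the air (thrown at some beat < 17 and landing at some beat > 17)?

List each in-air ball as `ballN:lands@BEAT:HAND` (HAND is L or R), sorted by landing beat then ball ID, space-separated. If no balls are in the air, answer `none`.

Beat 0 (L): throw ball1 h=1 -> lands@1:R; in-air after throw: [b1@1:R]
Beat 1 (R): throw ball1 h=1 -> lands@2:L; in-air after throw: [b1@2:L]
Beat 2 (L): throw ball1 h=6 -> lands@8:L; in-air after throw: [b1@8:L]
Beat 3 (R): throw ball2 h=4 -> lands@7:R; in-air after throw: [b2@7:R b1@8:L]
Beat 4 (L): throw ball3 h=1 -> lands@5:R; in-air after throw: [b3@5:R b2@7:R b1@8:L]
Beat 5 (R): throw ball3 h=1 -> lands@6:L; in-air after throw: [b3@6:L b2@7:R b1@8:L]
Beat 6 (L): throw ball3 h=6 -> lands@12:L; in-air after throw: [b2@7:R b1@8:L b3@12:L]
Beat 7 (R): throw ball2 h=4 -> lands@11:R; in-air after throw: [b1@8:L b2@11:R b3@12:L]
Beat 8 (L): throw ball1 h=1 -> lands@9:R; in-air after throw: [b1@9:R b2@11:R b3@12:L]
Beat 9 (R): throw ball1 h=1 -> lands@10:L; in-air after throw: [b1@10:L b2@11:R b3@12:L]
Beat 10 (L): throw ball1 h=6 -> lands@16:L; in-air after throw: [b2@11:R b3@12:L b1@16:L]
Beat 11 (R): throw ball2 h=4 -> lands@15:R; in-air after throw: [b3@12:L b2@15:R b1@16:L]
Beat 12 (L): throw ball3 h=1 -> lands@13:R; in-air after throw: [b3@13:R b2@15:R b1@16:L]
Beat 13 (R): throw ball3 h=1 -> lands@14:L; in-air after throw: [b3@14:L b2@15:R b1@16:L]
Beat 14 (L): throw ball3 h=6 -> lands@20:L; in-air after throw: [b2@15:R b1@16:L b3@20:L]
Beat 15 (R): throw ball2 h=4 -> lands@19:R; in-air after throw: [b1@16:L b2@19:R b3@20:L]
Beat 16 (L): throw ball1 h=1 -> lands@17:R; in-air after throw: [b1@17:R b2@19:R b3@20:L]
Beat 17 (R): throw ball1 h=1 -> lands@18:L; in-air after throw: [b1@18:L b2@19:R b3@20:L]

Answer: ball2:lands@19:R ball3:lands@20:L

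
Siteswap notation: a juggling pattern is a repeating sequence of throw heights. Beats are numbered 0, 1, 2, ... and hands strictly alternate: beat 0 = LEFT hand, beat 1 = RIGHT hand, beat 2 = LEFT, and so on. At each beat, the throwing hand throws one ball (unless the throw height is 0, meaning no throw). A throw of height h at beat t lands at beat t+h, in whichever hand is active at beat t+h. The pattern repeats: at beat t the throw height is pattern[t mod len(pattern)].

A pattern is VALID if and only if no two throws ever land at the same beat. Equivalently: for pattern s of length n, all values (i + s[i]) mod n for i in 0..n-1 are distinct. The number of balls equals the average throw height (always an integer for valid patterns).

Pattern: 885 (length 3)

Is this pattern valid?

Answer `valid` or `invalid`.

Answer: valid

Derivation:
i=0: (i + s[i]) mod n = (0 + 8) mod 3 = 2
i=1: (i + s[i]) mod n = (1 + 8) mod 3 = 0
i=2: (i + s[i]) mod n = (2 + 5) mod 3 = 1
Residues: [2, 0, 1], distinct: True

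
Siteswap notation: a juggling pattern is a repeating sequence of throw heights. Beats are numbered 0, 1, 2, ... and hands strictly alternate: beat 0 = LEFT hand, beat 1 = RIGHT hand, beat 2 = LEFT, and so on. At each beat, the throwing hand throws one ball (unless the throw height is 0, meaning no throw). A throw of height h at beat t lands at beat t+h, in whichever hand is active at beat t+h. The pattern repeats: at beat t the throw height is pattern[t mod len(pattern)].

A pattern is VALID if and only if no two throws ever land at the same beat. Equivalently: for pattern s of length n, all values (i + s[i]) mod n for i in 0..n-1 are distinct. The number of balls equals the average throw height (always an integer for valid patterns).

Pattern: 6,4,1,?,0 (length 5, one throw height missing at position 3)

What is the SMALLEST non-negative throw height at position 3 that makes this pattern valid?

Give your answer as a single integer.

i=0: (0 + 6) mod 5 = 1
i=1: (1 + 4) mod 5 = 0
i=2: (2 + 1) mod 5 = 3
i=3: s[i]=? (unknown)
i=4: (4 + 0) mod 5 = 4
Known residues: [0, 1, 3, 4]; need a permutation of 0..4, so missing residue r = 2
Need (3 + s) mod 5 = 2; smallest s = (2 - 3) mod 5 = 4

Answer: 4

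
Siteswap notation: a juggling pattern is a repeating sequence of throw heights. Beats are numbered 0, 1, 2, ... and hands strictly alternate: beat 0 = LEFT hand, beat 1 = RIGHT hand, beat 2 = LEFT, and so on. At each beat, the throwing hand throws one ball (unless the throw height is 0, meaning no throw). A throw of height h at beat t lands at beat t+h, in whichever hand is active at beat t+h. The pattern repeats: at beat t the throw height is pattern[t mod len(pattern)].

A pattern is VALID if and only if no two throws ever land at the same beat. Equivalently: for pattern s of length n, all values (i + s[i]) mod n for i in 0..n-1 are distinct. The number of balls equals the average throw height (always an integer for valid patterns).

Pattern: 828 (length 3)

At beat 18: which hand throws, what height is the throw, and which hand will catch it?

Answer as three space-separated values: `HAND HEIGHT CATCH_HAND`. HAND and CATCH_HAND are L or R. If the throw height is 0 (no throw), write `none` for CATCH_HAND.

Answer: L 8 L

Derivation:
Beat 18: 18 mod 2 = 0, so hand = L
Throw height = pattern[18 mod 3] = pattern[0] = 8
Lands at beat 18+8=26, 26 mod 2 = 0, so catch hand = L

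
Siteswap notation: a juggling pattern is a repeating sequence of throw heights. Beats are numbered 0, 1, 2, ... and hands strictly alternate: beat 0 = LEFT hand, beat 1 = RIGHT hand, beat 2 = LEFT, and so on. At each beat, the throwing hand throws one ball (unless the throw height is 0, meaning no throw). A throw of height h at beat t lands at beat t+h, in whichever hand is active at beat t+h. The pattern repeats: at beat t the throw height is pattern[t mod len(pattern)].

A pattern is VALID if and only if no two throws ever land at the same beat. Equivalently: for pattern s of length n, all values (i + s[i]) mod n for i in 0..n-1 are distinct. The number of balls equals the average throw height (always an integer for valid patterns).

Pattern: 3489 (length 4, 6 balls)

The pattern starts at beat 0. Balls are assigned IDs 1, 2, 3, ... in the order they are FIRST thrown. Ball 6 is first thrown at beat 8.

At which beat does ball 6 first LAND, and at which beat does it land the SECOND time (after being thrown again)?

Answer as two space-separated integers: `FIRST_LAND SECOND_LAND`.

Answer: 11 20

Derivation:
Beat 0 (L): throw ball1 h=3 -> lands@3:R; in-air after throw: [b1@3:R]
Beat 1 (R): throw ball2 h=4 -> lands@5:R; in-air after throw: [b1@3:R b2@5:R]
Beat 2 (L): throw ball3 h=8 -> lands@10:L; in-air after throw: [b1@3:R b2@5:R b3@10:L]
Beat 3 (R): throw ball1 h=9 -> lands@12:L; in-air after throw: [b2@5:R b3@10:L b1@12:L]
Beat 4 (L): throw ball4 h=3 -> lands@7:R; in-air after throw: [b2@5:R b4@7:R b3@10:L b1@12:L]
Beat 5 (R): throw ball2 h=4 -> lands@9:R; in-air after throw: [b4@7:R b2@9:R b3@10:L b1@12:L]
Beat 6 (L): throw ball5 h=8 -> lands@14:L; in-air after throw: [b4@7:R b2@9:R b3@10:L b1@12:L b5@14:L]
Beat 7 (R): throw ball4 h=9 -> lands@16:L; in-air after throw: [b2@9:R b3@10:L b1@12:L b5@14:L b4@16:L]
Beat 8 (L): throw ball6 h=3 -> lands@11:R; in-air after throw: [b2@9:R b3@10:L b6@11:R b1@12:L b5@14:L b4@16:L]
Beat 9 (R): throw ball2 h=4 -> lands@13:R; in-air after throw: [b3@10:L b6@11:R b1@12:L b2@13:R b5@14:L b4@16:L]
Beat 10 (L): throw ball3 h=8 -> lands@18:L; in-air after throw: [b6@11:R b1@12:L b2@13:R b5@14:L b4@16:L b3@18:L]
Beat 11 (R): throw ball6 h=9 -> lands@20:L; in-air after throw: [b1@12:L b2@13:R b5@14:L b4@16:L b3@18:L b6@20:L]
Ball 6: thrown@8 h=3 -> first land @11; rethrown@11 h=9 -> second land @20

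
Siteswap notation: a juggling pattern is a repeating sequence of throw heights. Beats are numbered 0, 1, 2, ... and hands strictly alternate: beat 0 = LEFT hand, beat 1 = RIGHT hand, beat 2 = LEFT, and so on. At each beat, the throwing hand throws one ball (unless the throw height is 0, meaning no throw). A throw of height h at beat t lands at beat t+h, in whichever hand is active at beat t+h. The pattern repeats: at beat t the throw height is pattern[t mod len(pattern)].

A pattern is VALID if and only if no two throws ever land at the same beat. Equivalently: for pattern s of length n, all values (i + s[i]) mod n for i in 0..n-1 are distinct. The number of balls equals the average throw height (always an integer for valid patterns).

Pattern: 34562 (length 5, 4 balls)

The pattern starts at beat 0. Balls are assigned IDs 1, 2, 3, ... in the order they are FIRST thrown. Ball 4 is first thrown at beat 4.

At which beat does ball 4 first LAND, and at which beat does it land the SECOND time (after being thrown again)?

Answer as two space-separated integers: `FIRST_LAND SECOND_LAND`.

Beat 0 (L): throw ball1 h=3 -> lands@3:R; in-air after throw: [b1@3:R]
Beat 1 (R): throw ball2 h=4 -> lands@5:R; in-air after throw: [b1@3:R b2@5:R]
Beat 2 (L): throw ball3 h=5 -> lands@7:R; in-air after throw: [b1@3:R b2@5:R b3@7:R]
Beat 3 (R): throw ball1 h=6 -> lands@9:R; in-air after throw: [b2@5:R b3@7:R b1@9:R]
Beat 4 (L): throw ball4 h=2 -> lands@6:L; in-air after throw: [b2@5:R b4@6:L b3@7:R b1@9:R]
Beat 5 (R): throw ball2 h=3 -> lands@8:L; in-air after throw: [b4@6:L b3@7:R b2@8:L b1@9:R]
Beat 6 (L): throw ball4 h=4 -> lands@10:L; in-air after throw: [b3@7:R b2@8:L b1@9:R b4@10:L]
Beat 7 (R): throw ball3 h=5 -> lands@12:L; in-air after throw: [b2@8:L b1@9:R b4@10:L b3@12:L]
Beat 8 (L): throw ball2 h=6 -> lands@14:L; in-air after throw: [b1@9:R b4@10:L b3@12:L b2@14:L]
Beat 9 (R): throw ball1 h=2 -> lands@11:R; in-air after throw: [b4@10:L b1@11:R b3@12:L b2@14:L]
Beat 10 (L): throw ball4 h=3 -> lands@13:R; in-air after throw: [b1@11:R b3@12:L b4@13:R b2@14:L]
Ball 4: thrown@4 h=2 -> first land @6; rethrown@6 h=4 -> second land @10

Answer: 6 10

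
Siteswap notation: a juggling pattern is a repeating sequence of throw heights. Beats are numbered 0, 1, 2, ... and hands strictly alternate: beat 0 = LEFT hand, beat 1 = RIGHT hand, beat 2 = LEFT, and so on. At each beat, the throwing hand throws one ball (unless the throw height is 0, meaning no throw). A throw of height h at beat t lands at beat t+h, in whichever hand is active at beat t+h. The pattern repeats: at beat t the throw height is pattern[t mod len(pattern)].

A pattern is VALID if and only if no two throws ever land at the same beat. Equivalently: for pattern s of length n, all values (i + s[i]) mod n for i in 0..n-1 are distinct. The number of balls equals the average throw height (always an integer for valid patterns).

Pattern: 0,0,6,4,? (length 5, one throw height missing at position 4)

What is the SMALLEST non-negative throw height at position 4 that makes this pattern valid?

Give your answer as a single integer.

i=0: (0 + 0) mod 5 = 0
i=1: (1 + 0) mod 5 = 1
i=2: (2 + 6) mod 5 = 3
i=3: (3 + 4) mod 5 = 2
i=4: s[i]=? (unknown)
Known residues: [0, 1, 2, 3]; need a permutation of 0..4, so missing residue r = 4
Need (4 + s) mod 5 = 4; smallest s = (4 - 4) mod 5 = 0

Answer: 0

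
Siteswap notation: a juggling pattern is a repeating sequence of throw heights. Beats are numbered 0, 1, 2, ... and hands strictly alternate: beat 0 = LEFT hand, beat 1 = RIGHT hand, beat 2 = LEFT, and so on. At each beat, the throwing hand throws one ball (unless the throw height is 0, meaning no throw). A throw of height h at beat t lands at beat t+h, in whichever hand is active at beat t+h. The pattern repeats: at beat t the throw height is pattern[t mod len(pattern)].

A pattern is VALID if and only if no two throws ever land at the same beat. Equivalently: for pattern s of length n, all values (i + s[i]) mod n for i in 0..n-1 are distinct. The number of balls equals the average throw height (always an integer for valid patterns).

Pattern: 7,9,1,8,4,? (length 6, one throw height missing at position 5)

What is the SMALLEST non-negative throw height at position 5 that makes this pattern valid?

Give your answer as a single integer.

i=0: (0 + 7) mod 6 = 1
i=1: (1 + 9) mod 6 = 4
i=2: (2 + 1) mod 6 = 3
i=3: (3 + 8) mod 6 = 5
i=4: (4 + 4) mod 6 = 2
i=5: s[i]=? (unknown)
Known residues: [1, 2, 3, 4, 5]; need a permutation of 0..5, so missing residue r = 0
Need (5 + s) mod 6 = 0; smallest s = (0 - 5) mod 6 = 1

Answer: 1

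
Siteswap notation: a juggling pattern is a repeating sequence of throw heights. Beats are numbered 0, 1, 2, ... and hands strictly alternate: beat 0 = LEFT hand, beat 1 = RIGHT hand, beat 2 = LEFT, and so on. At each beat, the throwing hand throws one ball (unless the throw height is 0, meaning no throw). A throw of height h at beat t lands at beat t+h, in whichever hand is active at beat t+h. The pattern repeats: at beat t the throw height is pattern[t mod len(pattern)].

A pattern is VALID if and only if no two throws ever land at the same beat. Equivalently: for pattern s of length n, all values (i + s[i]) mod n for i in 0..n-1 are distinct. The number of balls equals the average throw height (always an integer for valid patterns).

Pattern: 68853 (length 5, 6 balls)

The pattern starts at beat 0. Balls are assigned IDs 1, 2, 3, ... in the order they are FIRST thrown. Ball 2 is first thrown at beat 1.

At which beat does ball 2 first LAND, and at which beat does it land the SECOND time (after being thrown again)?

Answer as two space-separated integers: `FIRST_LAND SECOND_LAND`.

Beat 0 (L): throw ball1 h=6 -> lands@6:L; in-air after throw: [b1@6:L]
Beat 1 (R): throw ball2 h=8 -> lands@9:R; in-air after throw: [b1@6:L b2@9:R]
Beat 2 (L): throw ball3 h=8 -> lands@10:L; in-air after throw: [b1@6:L b2@9:R b3@10:L]
Beat 3 (R): throw ball4 h=5 -> lands@8:L; in-air after throw: [b1@6:L b4@8:L b2@9:R b3@10:L]
Beat 4 (L): throw ball5 h=3 -> lands@7:R; in-air after throw: [b1@6:L b5@7:R b4@8:L b2@9:R b3@10:L]
Beat 5 (R): throw ball6 h=6 -> lands@11:R; in-air after throw: [b1@6:L b5@7:R b4@8:L b2@9:R b3@10:L b6@11:R]
Beat 6 (L): throw ball1 h=8 -> lands@14:L; in-air after throw: [b5@7:R b4@8:L b2@9:R b3@10:L b6@11:R b1@14:L]
Beat 7 (R): throw ball5 h=8 -> lands@15:R; in-air after throw: [b4@8:L b2@9:R b3@10:L b6@11:R b1@14:L b5@15:R]
Beat 8 (L): throw ball4 h=5 -> lands@13:R; in-air after throw: [b2@9:R b3@10:L b6@11:R b4@13:R b1@14:L b5@15:R]
Beat 9 (R): throw ball2 h=3 -> lands@12:L; in-air after throw: [b3@10:L b6@11:R b2@12:L b4@13:R b1@14:L b5@15:R]
Beat 10 (L): throw ball3 h=6 -> lands@16:L; in-air after throw: [b6@11:R b2@12:L b4@13:R b1@14:L b5@15:R b3@16:L]
Beat 11 (R): throw ball6 h=8 -> lands@19:R; in-air after throw: [b2@12:L b4@13:R b1@14:L b5@15:R b3@16:L b6@19:R]
Beat 12 (L): throw ball2 h=8 -> lands@20:L; in-air after throw: [b4@13:R b1@14:L b5@15:R b3@16:L b6@19:R b2@20:L]
Ball 2: thrown@1 h=8 -> first land @9; rethrown@9 h=3 -> second land @12

Answer: 9 12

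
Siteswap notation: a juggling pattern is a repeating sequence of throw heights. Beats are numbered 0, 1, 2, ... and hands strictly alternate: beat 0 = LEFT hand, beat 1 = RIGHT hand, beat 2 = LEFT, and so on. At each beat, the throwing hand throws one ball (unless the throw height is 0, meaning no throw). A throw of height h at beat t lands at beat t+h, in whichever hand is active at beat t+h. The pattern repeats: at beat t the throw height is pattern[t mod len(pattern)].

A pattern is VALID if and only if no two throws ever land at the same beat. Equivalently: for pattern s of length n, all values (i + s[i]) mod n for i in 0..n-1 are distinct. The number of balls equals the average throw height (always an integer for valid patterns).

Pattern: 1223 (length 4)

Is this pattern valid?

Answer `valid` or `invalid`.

Answer: valid

Derivation:
i=0: (i + s[i]) mod n = (0 + 1) mod 4 = 1
i=1: (i + s[i]) mod n = (1 + 2) mod 4 = 3
i=2: (i + s[i]) mod n = (2 + 2) mod 4 = 0
i=3: (i + s[i]) mod n = (3 + 3) mod 4 = 2
Residues: [1, 3, 0, 2], distinct: True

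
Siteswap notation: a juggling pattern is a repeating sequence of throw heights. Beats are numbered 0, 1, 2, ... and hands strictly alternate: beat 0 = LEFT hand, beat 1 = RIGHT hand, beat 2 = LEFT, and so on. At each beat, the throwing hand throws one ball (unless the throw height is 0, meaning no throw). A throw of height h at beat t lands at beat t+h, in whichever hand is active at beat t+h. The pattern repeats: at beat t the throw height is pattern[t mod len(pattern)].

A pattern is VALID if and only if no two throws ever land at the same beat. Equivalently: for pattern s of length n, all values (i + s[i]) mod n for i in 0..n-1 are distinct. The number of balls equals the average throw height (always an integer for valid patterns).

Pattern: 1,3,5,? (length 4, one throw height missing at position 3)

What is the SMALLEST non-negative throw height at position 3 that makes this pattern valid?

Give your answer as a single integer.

Answer: 3

Derivation:
i=0: (0 + 1) mod 4 = 1
i=1: (1 + 3) mod 4 = 0
i=2: (2 + 5) mod 4 = 3
i=3: s[i]=? (unknown)
Known residues: [0, 1, 3]; need a permutation of 0..3, so missing residue r = 2
Need (3 + s) mod 4 = 2; smallest s = (2 - 3) mod 4 = 3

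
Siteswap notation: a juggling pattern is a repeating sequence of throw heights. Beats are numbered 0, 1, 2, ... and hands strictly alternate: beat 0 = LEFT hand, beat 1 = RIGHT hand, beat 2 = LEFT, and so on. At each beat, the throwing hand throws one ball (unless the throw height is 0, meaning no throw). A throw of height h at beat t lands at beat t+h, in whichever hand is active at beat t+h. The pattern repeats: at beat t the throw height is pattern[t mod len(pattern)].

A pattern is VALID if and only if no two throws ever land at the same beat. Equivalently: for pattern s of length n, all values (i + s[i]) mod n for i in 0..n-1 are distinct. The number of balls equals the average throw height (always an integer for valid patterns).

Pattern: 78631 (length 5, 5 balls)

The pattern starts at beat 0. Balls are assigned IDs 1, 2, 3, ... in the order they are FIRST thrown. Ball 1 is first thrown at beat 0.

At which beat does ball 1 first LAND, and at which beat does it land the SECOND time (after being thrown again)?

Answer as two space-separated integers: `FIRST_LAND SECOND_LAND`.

Beat 0 (L): throw ball1 h=7 -> lands@7:R; in-air after throw: [b1@7:R]
Beat 1 (R): throw ball2 h=8 -> lands@9:R; in-air after throw: [b1@7:R b2@9:R]
Beat 2 (L): throw ball3 h=6 -> lands@8:L; in-air after throw: [b1@7:R b3@8:L b2@9:R]
Beat 3 (R): throw ball4 h=3 -> lands@6:L; in-air after throw: [b4@6:L b1@7:R b3@8:L b2@9:R]
Beat 4 (L): throw ball5 h=1 -> lands@5:R; in-air after throw: [b5@5:R b4@6:L b1@7:R b3@8:L b2@9:R]
Beat 5 (R): throw ball5 h=7 -> lands@12:L; in-air after throw: [b4@6:L b1@7:R b3@8:L b2@9:R b5@12:L]
Beat 6 (L): throw ball4 h=8 -> lands@14:L; in-air after throw: [b1@7:R b3@8:L b2@9:R b5@12:L b4@14:L]
Beat 7 (R): throw ball1 h=6 -> lands@13:R; in-air after throw: [b3@8:L b2@9:R b5@12:L b1@13:R b4@14:L]
Beat 8 (L): throw ball3 h=3 -> lands@11:R; in-air after throw: [b2@9:R b3@11:R b5@12:L b1@13:R b4@14:L]
Beat 9 (R): throw ball2 h=1 -> lands@10:L; in-air after throw: [b2@10:L b3@11:R b5@12:L b1@13:R b4@14:L]
Beat 10 (L): throw ball2 h=7 -> lands@17:R; in-air after throw: [b3@11:R b5@12:L b1@13:R b4@14:L b2@17:R]
Beat 11 (R): throw ball3 h=8 -> lands@19:R; in-air after throw: [b5@12:L b1@13:R b4@14:L b2@17:R b3@19:R]
Beat 12 (L): throw ball5 h=6 -> lands@18:L; in-air after throw: [b1@13:R b4@14:L b2@17:R b5@18:L b3@19:R]
Beat 13 (R): throw ball1 h=3 -> lands@16:L; in-air after throw: [b4@14:L b1@16:L b2@17:R b5@18:L b3@19:R]
Ball 1: thrown@0 h=7 -> first land @7; rethrown@7 h=6 -> second land @13

Answer: 7 13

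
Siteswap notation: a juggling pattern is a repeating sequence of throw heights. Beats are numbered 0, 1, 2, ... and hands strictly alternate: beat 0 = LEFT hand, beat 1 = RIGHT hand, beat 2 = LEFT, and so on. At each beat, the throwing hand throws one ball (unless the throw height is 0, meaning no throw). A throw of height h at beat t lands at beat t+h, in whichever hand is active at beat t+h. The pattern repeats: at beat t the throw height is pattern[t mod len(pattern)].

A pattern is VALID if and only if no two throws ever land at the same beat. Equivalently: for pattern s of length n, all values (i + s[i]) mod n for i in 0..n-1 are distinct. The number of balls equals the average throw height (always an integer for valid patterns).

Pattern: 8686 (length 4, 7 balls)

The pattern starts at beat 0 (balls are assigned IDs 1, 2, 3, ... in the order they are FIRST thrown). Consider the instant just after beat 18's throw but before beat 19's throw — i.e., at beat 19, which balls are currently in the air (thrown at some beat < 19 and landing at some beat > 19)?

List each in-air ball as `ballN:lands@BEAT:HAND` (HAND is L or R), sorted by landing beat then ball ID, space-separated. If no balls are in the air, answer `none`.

Answer: ball5:lands@20:L ball4:lands@21:R ball7:lands@22:L ball6:lands@23:R ball1:lands@24:L ball3:lands@26:L

Derivation:
Beat 0 (L): throw ball1 h=8 -> lands@8:L; in-air after throw: [b1@8:L]
Beat 1 (R): throw ball2 h=6 -> lands@7:R; in-air after throw: [b2@7:R b1@8:L]
Beat 2 (L): throw ball3 h=8 -> lands@10:L; in-air after throw: [b2@7:R b1@8:L b3@10:L]
Beat 3 (R): throw ball4 h=6 -> lands@9:R; in-air after throw: [b2@7:R b1@8:L b4@9:R b3@10:L]
Beat 4 (L): throw ball5 h=8 -> lands@12:L; in-air after throw: [b2@7:R b1@8:L b4@9:R b3@10:L b5@12:L]
Beat 5 (R): throw ball6 h=6 -> lands@11:R; in-air after throw: [b2@7:R b1@8:L b4@9:R b3@10:L b6@11:R b5@12:L]
Beat 6 (L): throw ball7 h=8 -> lands@14:L; in-air after throw: [b2@7:R b1@8:L b4@9:R b3@10:L b6@11:R b5@12:L b7@14:L]
Beat 7 (R): throw ball2 h=6 -> lands@13:R; in-air after throw: [b1@8:L b4@9:R b3@10:L b6@11:R b5@12:L b2@13:R b7@14:L]
Beat 8 (L): throw ball1 h=8 -> lands@16:L; in-air after throw: [b4@9:R b3@10:L b6@11:R b5@12:L b2@13:R b7@14:L b1@16:L]
Beat 9 (R): throw ball4 h=6 -> lands@15:R; in-air after throw: [b3@10:L b6@11:R b5@12:L b2@13:R b7@14:L b4@15:R b1@16:L]
Beat 10 (L): throw ball3 h=8 -> lands@18:L; in-air after throw: [b6@11:R b5@12:L b2@13:R b7@14:L b4@15:R b1@16:L b3@18:L]
Beat 11 (R): throw ball6 h=6 -> lands@17:R; in-air after throw: [b5@12:L b2@13:R b7@14:L b4@15:R b1@16:L b6@17:R b3@18:L]
Beat 12 (L): throw ball5 h=8 -> lands@20:L; in-air after throw: [b2@13:R b7@14:L b4@15:R b1@16:L b6@17:R b3@18:L b5@20:L]
Beat 13 (R): throw ball2 h=6 -> lands@19:R; in-air after throw: [b7@14:L b4@15:R b1@16:L b6@17:R b3@18:L b2@19:R b5@20:L]
Beat 14 (L): throw ball7 h=8 -> lands@22:L; in-air after throw: [b4@15:R b1@16:L b6@17:R b3@18:L b2@19:R b5@20:L b7@22:L]
Beat 15 (R): throw ball4 h=6 -> lands@21:R; in-air after throw: [b1@16:L b6@17:R b3@18:L b2@19:R b5@20:L b4@21:R b7@22:L]
Beat 16 (L): throw ball1 h=8 -> lands@24:L; in-air after throw: [b6@17:R b3@18:L b2@19:R b5@20:L b4@21:R b7@22:L b1@24:L]
Beat 17 (R): throw ball6 h=6 -> lands@23:R; in-air after throw: [b3@18:L b2@19:R b5@20:L b4@21:R b7@22:L b6@23:R b1@24:L]
Beat 18 (L): throw ball3 h=8 -> lands@26:L; in-air after throw: [b2@19:R b5@20:L b4@21:R b7@22:L b6@23:R b1@24:L b3@26:L]
Beat 19 (R): throw ball2 h=6 -> lands@25:R; in-air after throw: [b5@20:L b4@21:R b7@22:L b6@23:R b1@24:L b2@25:R b3@26:L]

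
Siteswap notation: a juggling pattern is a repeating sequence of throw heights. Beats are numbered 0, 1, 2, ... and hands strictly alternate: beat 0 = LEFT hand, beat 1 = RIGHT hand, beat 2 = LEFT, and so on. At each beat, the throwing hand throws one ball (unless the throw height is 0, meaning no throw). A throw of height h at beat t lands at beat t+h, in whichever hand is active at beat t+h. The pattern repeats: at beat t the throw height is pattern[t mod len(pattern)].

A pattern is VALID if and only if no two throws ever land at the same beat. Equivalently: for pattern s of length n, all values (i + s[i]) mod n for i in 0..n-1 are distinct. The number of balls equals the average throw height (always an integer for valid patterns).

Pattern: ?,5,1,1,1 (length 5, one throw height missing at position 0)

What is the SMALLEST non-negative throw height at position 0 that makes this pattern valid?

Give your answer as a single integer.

i=0: s[i]=? (unknown)
i=1: (1 + 5) mod 5 = 1
i=2: (2 + 1) mod 5 = 3
i=3: (3 + 1) mod 5 = 4
i=4: (4 + 1) mod 5 = 0
Known residues: [0, 1, 3, 4]; need a permutation of 0..4, so missing residue r = 2
Need (0 + s) mod 5 = 2; smallest s = (2 - 0) mod 5 = 2

Answer: 2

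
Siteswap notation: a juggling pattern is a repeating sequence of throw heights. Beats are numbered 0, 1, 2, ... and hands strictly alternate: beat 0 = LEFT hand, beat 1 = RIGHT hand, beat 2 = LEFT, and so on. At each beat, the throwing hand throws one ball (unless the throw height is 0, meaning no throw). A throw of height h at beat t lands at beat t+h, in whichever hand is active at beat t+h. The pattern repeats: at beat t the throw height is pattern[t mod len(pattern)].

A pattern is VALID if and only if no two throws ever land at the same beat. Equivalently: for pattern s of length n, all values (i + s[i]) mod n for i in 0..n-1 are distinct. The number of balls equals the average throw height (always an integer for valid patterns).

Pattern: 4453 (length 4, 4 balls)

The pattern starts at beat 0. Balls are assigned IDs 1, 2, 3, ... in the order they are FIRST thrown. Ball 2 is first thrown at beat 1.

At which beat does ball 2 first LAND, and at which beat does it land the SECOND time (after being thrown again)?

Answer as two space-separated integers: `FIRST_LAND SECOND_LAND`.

Answer: 5 9

Derivation:
Beat 0 (L): throw ball1 h=4 -> lands@4:L; in-air after throw: [b1@4:L]
Beat 1 (R): throw ball2 h=4 -> lands@5:R; in-air after throw: [b1@4:L b2@5:R]
Beat 2 (L): throw ball3 h=5 -> lands@7:R; in-air after throw: [b1@4:L b2@5:R b3@7:R]
Beat 3 (R): throw ball4 h=3 -> lands@6:L; in-air after throw: [b1@4:L b2@5:R b4@6:L b3@7:R]
Beat 4 (L): throw ball1 h=4 -> lands@8:L; in-air after throw: [b2@5:R b4@6:L b3@7:R b1@8:L]
Beat 5 (R): throw ball2 h=4 -> lands@9:R; in-air after throw: [b4@6:L b3@7:R b1@8:L b2@9:R]
Beat 6 (L): throw ball4 h=5 -> lands@11:R; in-air after throw: [b3@7:R b1@8:L b2@9:R b4@11:R]
Beat 7 (R): throw ball3 h=3 -> lands@10:L; in-air after throw: [b1@8:L b2@9:R b3@10:L b4@11:R]
Beat 8 (L): throw ball1 h=4 -> lands@12:L; in-air after throw: [b2@9:R b3@10:L b4@11:R b1@12:L]
Beat 9 (R): throw ball2 h=4 -> lands@13:R; in-air after throw: [b3@10:L b4@11:R b1@12:L b2@13:R]
Ball 2: thrown@1 h=4 -> first land @5; rethrown@5 h=4 -> second land @9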